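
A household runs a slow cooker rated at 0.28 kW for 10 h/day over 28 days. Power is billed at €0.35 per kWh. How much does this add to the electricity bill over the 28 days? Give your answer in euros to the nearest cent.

€27.44

Runtime = 10 h/day × 28 days = 280 h
Energy = 0.28 kW × 280 h = 78.4 kWh
Cost = 78.4 kWh × €0.35/kWh = €27.44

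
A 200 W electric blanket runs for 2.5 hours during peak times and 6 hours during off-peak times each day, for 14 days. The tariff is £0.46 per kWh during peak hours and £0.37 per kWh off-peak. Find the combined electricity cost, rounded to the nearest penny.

£9.44

Peak energy = 0.2 kW × 2.5 h × 14 = 7 kWh
Off-peak energy = 0.2 kW × 6 h × 14 = 16.8 kWh
Cost = 7 × £0.46 + 16.8 × £0.37 = £3.22 + £6.216 = £9.44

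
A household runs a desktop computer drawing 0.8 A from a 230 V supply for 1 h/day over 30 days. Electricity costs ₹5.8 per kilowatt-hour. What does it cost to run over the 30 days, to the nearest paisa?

₹32.02

Power = 0.8 A × 230 V = 184 W = 0.184 kW
Runtime = 1 h/day × 30 days = 30 h
Energy = 0.184 kW × 30 h = 5.52 kWh
Cost = 5.52 kWh × ₹5.8/kWh = ₹32.02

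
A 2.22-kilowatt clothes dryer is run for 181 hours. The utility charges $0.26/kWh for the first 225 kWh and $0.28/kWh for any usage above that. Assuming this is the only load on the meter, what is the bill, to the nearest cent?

Energy = 2.22 kW × 181 h = 401.82 kWh
Tier 1 (0–225 kWh): 225 × $0.26 = $58.5
Above 225 kWh: 176.82 × $0.28 = $49.5096
Bill = $108.01

$108.01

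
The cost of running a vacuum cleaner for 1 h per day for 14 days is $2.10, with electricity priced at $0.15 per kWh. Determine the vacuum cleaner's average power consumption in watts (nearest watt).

1000 W

Energy = $2.10 ÷ $0.15/kWh = 14 kWh
Runtime = 1 h/day × 14 days = 14 h
Power = 14 kWh ÷ 14 h = 1 kW = 1000 W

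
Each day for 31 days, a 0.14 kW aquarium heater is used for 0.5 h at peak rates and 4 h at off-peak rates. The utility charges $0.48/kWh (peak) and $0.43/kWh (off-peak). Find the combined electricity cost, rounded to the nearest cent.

Peak energy = 0.14 kW × 0.5 h × 31 = 2.17 kWh
Off-peak energy = 0.14 kW × 4 h × 31 = 17.36 kWh
Cost = 2.17 × $0.48 + 17.36 × $0.43 = $1.0416 + $7.4648 = $8.51

$8.51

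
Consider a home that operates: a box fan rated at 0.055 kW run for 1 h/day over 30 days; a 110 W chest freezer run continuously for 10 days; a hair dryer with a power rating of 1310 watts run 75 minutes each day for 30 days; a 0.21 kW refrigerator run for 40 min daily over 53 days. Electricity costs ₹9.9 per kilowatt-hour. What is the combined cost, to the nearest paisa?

₹837.49

box fan: Runtime = 1 h/day × 30 days = 30 h
box fan: 0.055 kW × 30 h = 1.65 kWh
chest freezer: Runtime = 24 h × 10 = 240 h
chest freezer: 0.11 kW × 240 h = 26.4 kWh
hair dryer: Runtime = 75 min × 30 = 2250 min = 37.5 h
hair dryer: 1.31 kW × 37.5 h = 49.125 kWh
refrigerator: Runtime = 40 min × 53 = 2120 min = 35.333333… h
refrigerator: 0.21 kW × 35.333333… h = 7.42 kWh
Total energy = 84.595 kWh
Cost = 84.595 × ₹9.9 = ₹837.49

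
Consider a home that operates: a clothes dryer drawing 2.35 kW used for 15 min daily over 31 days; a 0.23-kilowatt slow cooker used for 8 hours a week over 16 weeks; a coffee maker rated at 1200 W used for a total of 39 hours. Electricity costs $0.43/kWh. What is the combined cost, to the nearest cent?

clothes dryer: Runtime = 15 min × 31 = 465 min = 7.75 h
clothes dryer: 2.35 kW × 7.75 h = 18.2125 kWh
slow cooker: Runtime = 8 h/week × 16 weeks = 128 h
slow cooker: 0.23 kW × 128 h = 29.44 kWh
coffee maker: 1.2 kW × 39 h = 46.8 kWh
Total energy = 94.4525 kWh
Cost = 94.4525 × $0.43 = $40.61

$40.61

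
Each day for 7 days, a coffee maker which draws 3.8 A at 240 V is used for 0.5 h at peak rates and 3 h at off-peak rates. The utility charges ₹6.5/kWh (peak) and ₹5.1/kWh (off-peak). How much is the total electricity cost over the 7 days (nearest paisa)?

₹118.42

Power = 3.8 A × 240 V = 912 W = 0.912 kW
Peak energy = 0.912 kW × 0.5 h × 7 = 3.192 kWh
Off-peak energy = 0.912 kW × 3 h × 7 = 19.152 kWh
Cost = 3.192 × ₹6.5 + 19.152 × ₹5.1 = ₹20.748 + ₹97.6752 = ₹118.42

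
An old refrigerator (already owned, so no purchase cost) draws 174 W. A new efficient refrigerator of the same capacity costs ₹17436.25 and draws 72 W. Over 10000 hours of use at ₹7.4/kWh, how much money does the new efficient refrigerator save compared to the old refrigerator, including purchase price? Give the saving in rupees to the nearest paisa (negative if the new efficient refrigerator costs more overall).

-₹9888.25

old refrigerator: ₹0.00 + (174/1000) kW × 10000 h × ₹7.4 = ₹0.00 + ₹12876 = ₹12876
new efficient refrigerator: ₹17436.25 + (72/1000) kW × 10000 h × ₹7.4 = ₹17436.25 + ₹5328 = ₹22764.25
Saving = ₹12876 − ₹22764.25 = −₹9888.25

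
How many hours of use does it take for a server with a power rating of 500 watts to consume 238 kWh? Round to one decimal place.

Hours = 238 kWh ÷ 0.5 kW = 476.0 h

476.0 h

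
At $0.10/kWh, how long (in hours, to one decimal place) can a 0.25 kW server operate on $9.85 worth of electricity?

Energy available = $9.85 ÷ $0.10/kWh = 98.5 kWh
Hours = 98.5 kWh ÷ 0.25 kW = 394.0 h

394.0 h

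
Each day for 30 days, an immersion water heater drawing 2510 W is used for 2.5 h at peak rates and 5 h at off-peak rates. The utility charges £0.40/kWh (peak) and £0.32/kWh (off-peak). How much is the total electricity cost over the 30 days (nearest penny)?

£195.78

Peak energy = 2.51 kW × 2.5 h × 30 = 188.25 kWh
Off-peak energy = 2.51 kW × 5 h × 30 = 376.5 kWh
Cost = 188.25 × £0.40 + 376.5 × £0.32 = £75.3 + £120.48 = £195.78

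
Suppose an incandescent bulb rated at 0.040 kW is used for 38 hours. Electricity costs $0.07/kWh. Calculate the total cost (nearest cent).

$0.11

Energy = 0.04 kW × 38 h = 1.52 kWh
Cost = 1.52 kWh × $0.07/kWh = $0.11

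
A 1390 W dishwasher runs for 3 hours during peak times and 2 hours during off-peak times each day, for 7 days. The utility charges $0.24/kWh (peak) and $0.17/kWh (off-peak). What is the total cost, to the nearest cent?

$10.31

Peak energy = 1.39 kW × 3 h × 7 = 29.19 kWh
Off-peak energy = 1.39 kW × 2 h × 7 = 19.46 kWh
Cost = 29.19 × $0.24 + 19.46 × $0.17 = $7.0056 + $3.3082 = $10.31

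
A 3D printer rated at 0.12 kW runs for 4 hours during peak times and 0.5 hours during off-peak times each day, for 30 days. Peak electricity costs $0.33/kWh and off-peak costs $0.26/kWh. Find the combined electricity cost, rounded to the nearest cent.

Peak energy = 0.12 kW × 4 h × 30 = 14.4 kWh
Off-peak energy = 0.12 kW × 0.5 h × 30 = 1.8 kWh
Cost = 14.4 × $0.33 + 1.8 × $0.26 = $4.752 + $0.468 = $5.22

$5.22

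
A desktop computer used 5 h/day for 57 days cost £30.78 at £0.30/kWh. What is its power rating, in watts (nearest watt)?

360 W

Energy = £30.78 ÷ £0.30/kWh = 102.6 kWh
Runtime = 5 h/day × 57 days = 285 h
Power = 102.6 kWh ÷ 285 h = 0.36 kW = 360 W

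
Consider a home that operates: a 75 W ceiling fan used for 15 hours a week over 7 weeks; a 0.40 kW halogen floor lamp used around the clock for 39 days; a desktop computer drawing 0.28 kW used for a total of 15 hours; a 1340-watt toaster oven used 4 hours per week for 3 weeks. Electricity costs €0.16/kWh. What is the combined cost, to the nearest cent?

€64.41

ceiling fan: Runtime = 15 h/week × 7 weeks = 105 h
ceiling fan: 0.075 kW × 105 h = 7.875 kWh
halogen floor lamp: Runtime = 24 h × 39 = 936 h
halogen floor lamp: 0.4 kW × 936 h = 374.4 kWh
desktop computer: 0.28 kW × 15 h = 4.2 kWh
toaster oven: Runtime = 4 h/week × 3 weeks = 12 h
toaster oven: 1.34 kW × 12 h = 16.08 kWh
Total energy = 402.555 kWh
Cost = 402.555 × €0.16 = €64.41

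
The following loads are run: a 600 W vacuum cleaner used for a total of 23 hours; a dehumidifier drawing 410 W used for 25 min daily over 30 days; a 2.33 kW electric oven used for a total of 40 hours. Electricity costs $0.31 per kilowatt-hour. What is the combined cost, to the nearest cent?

$34.76

vacuum cleaner: 0.6 kW × 23 h = 13.8 kWh
dehumidifier: Runtime = 25 min × 30 = 750 min = 12.5 h
dehumidifier: 0.41 kW × 12.5 h = 5.125 kWh
electric oven: 2.33 kW × 40 h = 93.2 kWh
Total energy = 112.125 kWh
Cost = 112.125 × $0.31 = $34.76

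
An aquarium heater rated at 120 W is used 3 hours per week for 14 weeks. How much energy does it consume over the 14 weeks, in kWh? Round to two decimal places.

Runtime = 3 h/week × 14 weeks = 42 h
Energy = 0.12 kW × 42 h = 5.04 kWh

5.04 kWh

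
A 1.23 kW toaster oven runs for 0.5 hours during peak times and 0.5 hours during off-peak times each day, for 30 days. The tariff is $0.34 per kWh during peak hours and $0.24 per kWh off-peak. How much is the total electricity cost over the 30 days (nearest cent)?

Peak energy = 1.23 kW × 0.5 h × 30 = 18.45 kWh
Off-peak energy = 1.23 kW × 0.5 h × 30 = 18.45 kWh
Cost = 18.45 × $0.34 + 18.45 × $0.24 = $6.273 + $4.428 = $10.70

$10.70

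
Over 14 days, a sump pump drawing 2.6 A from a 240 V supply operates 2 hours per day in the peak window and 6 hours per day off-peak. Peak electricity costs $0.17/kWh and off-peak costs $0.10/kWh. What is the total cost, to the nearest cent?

$8.21

Power = 2.6 A × 240 V = 624 W = 0.624 kW
Peak energy = 0.624 kW × 2 h × 14 = 17.472 kWh
Off-peak energy = 0.624 kW × 6 h × 14 = 52.416 kWh
Cost = 17.472 × $0.17 + 52.416 × $0.10 = $2.97024 + $5.2416 = $8.21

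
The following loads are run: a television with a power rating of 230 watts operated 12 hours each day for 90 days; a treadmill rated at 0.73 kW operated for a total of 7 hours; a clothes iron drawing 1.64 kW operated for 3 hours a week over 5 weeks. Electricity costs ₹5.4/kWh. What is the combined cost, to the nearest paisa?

₹1501.79

television: Runtime = 12 h/day × 90 days = 1080 h
television: 0.23 kW × 1080 h = 248.4 kWh
treadmill: 0.73 kW × 7 h = 5.11 kWh
clothes iron: Runtime = 3 h/week × 5 weeks = 15 h
clothes iron: 1.64 kW × 15 h = 24.6 kWh
Total energy = 278.11 kWh
Cost = 278.11 × ₹5.4 = ₹1501.79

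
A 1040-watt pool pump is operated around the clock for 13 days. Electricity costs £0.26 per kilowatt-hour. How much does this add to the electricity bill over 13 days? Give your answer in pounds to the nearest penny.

Runtime = 24 h × 13 = 312 h
Energy = 1.04 kW × 312 h = 324.48 kWh
Cost = 324.48 kWh × £0.26/kWh = £84.36

£84.36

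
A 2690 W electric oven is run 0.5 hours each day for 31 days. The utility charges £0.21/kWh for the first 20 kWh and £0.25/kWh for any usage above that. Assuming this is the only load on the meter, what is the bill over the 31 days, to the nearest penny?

Runtime = 0.5 h/day × 31 days = 15.5 h
Energy = 2.69 kW × 15.5 h = 41.695 kWh
Tier 1 (0–20 kWh): 20 × £0.21 = £4.2
Above 20 kWh: 21.695 × £0.25 = £5.42375
Bill = £9.62

£9.62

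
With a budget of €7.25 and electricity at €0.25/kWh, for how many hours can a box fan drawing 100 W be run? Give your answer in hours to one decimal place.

290.0 h

Energy available = €7.25 ÷ €0.25/kWh = 29 kWh
Hours = 29 kWh ÷ 0.1 kW = 290.0 h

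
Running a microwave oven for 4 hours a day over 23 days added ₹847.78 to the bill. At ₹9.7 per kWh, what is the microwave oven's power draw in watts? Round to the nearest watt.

Energy = ₹847.78 ÷ ₹9.7/kWh = 87.4 kWh
Runtime = 4 h/day × 23 days = 92 h
Power = 87.4 kWh ÷ 92 h = 0.95 kW = 950 W

950 W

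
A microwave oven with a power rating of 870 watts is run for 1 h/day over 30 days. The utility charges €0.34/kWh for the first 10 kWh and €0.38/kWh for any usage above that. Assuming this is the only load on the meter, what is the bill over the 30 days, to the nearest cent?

€9.52

Runtime = 1 h/day × 30 days = 30 h
Energy = 0.87 kW × 30 h = 26.1 kWh
Tier 1 (0–10 kWh): 10 × €0.34 = €3.4
Above 10 kWh: 16.1 × €0.38 = €6.118
Bill = €9.52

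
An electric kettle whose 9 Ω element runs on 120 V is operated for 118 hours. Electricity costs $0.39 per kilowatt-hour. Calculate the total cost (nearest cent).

Power = V²/R = 120²/9 = 1600 W = 1.6 kW
Energy = 1.6 kW × 118 h = 188.8 kWh
Cost = 188.8 kWh × $0.39/kWh = $73.63

$73.63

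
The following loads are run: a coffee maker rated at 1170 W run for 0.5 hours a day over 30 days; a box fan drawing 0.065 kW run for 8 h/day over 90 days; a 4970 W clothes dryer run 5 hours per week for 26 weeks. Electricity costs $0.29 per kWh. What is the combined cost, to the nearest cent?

$206.03

coffee maker: Runtime = 0.5 h/day × 30 days = 15 h
coffee maker: 1.17 kW × 15 h = 17.55 kWh
box fan: Runtime = 8 h/day × 90 days = 720 h
box fan: 0.065 kW × 720 h = 46.8 kWh
clothes dryer: Runtime = 5 h/week × 26 weeks = 130 h
clothes dryer: 4.97 kW × 130 h = 646.1 kWh
Total energy = 710.45 kWh
Cost = 710.45 × $0.29 = $206.03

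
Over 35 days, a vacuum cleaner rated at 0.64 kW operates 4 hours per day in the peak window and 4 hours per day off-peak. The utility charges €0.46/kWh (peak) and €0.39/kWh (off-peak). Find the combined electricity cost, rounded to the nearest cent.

Peak energy = 0.64 kW × 4 h × 35 = 89.6 kWh
Off-peak energy = 0.64 kW × 4 h × 35 = 89.6 kWh
Cost = 89.6 × €0.46 + 89.6 × €0.39 = €41.216 + €34.944 = €76.16

€76.16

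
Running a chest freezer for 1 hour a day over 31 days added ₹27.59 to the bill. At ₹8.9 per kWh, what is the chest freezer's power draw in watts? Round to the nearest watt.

Energy = ₹27.59 ÷ ₹8.9/kWh = 3.1 kWh
Runtime = 1 h/day × 31 days = 31 h
Power = 3.1 kWh ÷ 31 h = 0.1 kW = 100 W

100 W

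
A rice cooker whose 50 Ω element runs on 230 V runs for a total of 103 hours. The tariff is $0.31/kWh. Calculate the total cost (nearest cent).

Power = V²/R = 230²/50 = 1058 W = 1.058 kW
Energy = 1.058 kW × 103 h = 108.974 kWh
Cost = 108.974 kWh × $0.31/kWh = $33.78

$33.78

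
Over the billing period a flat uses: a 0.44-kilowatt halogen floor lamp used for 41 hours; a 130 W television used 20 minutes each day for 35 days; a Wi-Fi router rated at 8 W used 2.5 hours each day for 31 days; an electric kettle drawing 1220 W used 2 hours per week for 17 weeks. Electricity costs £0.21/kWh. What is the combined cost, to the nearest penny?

halogen floor lamp: 0.44 kW × 41 h = 18.04 kWh
television: Runtime = 20 min × 35 = 700 min = 11.666666… h
television: 0.13 kW × 11.666666… h = 1.516666… kWh
Wi-Fi router: Runtime = 2.5 h/day × 31 days = 77.5 h
Wi-Fi router: 0.008 kW × 77.5 h = 0.62 kWh
electric kettle: Runtime = 2 h/week × 17 weeks = 34 h
electric kettle: 1.22 kW × 34 h = 41.48 kWh
Total energy = 61.656666… kWh
Cost = 61.656666… × £0.21 = £12.95

£12.95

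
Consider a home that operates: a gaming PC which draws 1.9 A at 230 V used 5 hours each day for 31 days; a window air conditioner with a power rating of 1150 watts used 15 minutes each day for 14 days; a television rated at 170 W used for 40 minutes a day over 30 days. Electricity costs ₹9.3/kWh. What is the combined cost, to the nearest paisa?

gaming PC: Power = 1.9 A × 230 V = 437 W = 0.437 kW
gaming PC: Runtime = 5 h/day × 31 days = 155 h
gaming PC: 0.437 kW × 155 h = 67.735 kWh
window air conditioner: Runtime = 15 min × 14 = 210 min = 3.5 h
window air conditioner: 1.15 kW × 3.5 h = 4.025 kWh
television: Runtime = 40 min × 30 = 1200 min = 20 h
television: 0.17 kW × 20 h = 3.4 kWh
Total energy = 75.16 kWh
Cost = 75.16 × ₹9.3 = ₹698.99

₹698.99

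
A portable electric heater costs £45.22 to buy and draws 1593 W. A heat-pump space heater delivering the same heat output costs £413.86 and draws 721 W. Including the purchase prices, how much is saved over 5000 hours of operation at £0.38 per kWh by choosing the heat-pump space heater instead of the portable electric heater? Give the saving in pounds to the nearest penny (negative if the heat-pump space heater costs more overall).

£1288.16

portable electric heater: £45.22 + (1593/1000) kW × 5000 h × £0.38 = £45.22 + £3026.7 = £3071.92
heat-pump space heater: £413.86 + (721/1000) kW × 5000 h × £0.38 = £413.86 + £1369.9 = £1783.76
Saving = £3071.92 − £1783.76 = £1288.16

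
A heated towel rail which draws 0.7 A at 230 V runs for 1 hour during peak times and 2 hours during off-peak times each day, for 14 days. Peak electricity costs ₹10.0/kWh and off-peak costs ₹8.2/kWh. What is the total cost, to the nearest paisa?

Power = 0.7 A × 230 V = 161 W = 0.161 kW
Peak energy = 0.161 kW × 1 h × 14 = 2.254 kWh
Off-peak energy = 0.161 kW × 2 h × 14 = 4.508 kWh
Cost = 2.254 × ₹10.0 + 4.508 × ₹8.2 = ₹22.54 + ₹36.9656 = ₹59.51

₹59.51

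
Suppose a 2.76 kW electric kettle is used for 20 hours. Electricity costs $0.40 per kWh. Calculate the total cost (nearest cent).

Energy = 2.76 kW × 20 h = 55.2 kWh
Cost = 55.2 kWh × $0.40/kWh = $22.08

$22.08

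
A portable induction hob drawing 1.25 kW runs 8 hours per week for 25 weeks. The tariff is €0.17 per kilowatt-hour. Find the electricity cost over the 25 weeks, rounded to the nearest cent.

Runtime = 8 h/week × 25 weeks = 200 h
Energy = 1.25 kW × 200 h = 250 kWh
Cost = 250 kWh × €0.17/kWh = €42.50

€42.50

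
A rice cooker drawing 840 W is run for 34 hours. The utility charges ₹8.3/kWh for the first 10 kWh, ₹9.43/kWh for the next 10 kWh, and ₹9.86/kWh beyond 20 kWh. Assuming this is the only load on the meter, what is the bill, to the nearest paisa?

₹261.70

Energy = 0.84 kW × 34 h = 28.56 kWh
Tier 1 (0–10 kWh): 10 × ₹8.3 = ₹83
Tier 2 (10–20 kWh): 10 × ₹9.43 = ₹94.3
Above 20 kWh: 8.56 × ₹9.86 = ₹84.4016
Bill = ₹261.70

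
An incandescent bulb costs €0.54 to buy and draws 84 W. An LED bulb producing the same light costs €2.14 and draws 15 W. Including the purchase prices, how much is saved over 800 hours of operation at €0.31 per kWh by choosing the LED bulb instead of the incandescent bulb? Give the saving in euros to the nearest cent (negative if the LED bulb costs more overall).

€15.51

incandescent bulb: €0.54 + (84/1000) kW × 800 h × €0.31 = €0.54 + €20.832 = €21.372
LED bulb: €2.14 + (15/1000) kW × 800 h × €0.31 = €2.14 + €3.72 = €5.86
Saving = €21.372 − €5.86 = €15.512 → €15.51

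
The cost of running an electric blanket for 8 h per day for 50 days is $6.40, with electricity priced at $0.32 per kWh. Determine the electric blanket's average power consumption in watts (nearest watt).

50 W

Energy = $6.40 ÷ $0.32/kWh = 20 kWh
Runtime = 8 h/day × 50 days = 400 h
Power = 20 kWh ÷ 400 h = 0.05 kW = 50 W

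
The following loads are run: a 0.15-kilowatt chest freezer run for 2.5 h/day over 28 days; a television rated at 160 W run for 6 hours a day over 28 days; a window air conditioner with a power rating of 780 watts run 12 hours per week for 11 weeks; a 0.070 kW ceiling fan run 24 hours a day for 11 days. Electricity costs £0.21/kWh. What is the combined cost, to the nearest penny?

chest freezer: Runtime = 2.5 h/day × 28 days = 70 h
chest freezer: 0.15 kW × 70 h = 10.5 kWh
television: Runtime = 6 h/day × 28 days = 168 h
television: 0.16 kW × 168 h = 26.88 kWh
window air conditioner: Runtime = 12 h/week × 11 weeks = 132 h
window air conditioner: 0.78 kW × 132 h = 102.96 kWh
ceiling fan: Runtime = 24 h × 11 = 264 h
ceiling fan: 0.07 kW × 264 h = 18.48 kWh
Total energy = 158.82 kWh
Cost = 158.82 × £0.21 = £33.35

£33.35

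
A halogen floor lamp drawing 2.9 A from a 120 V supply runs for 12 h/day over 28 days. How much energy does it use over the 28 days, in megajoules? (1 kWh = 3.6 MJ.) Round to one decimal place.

Power = 2.9 A × 120 V = 348 W = 0.348 kW
Runtime = 12 h/day × 28 days = 336 h
Energy = 0.348 kW × 336 h = 116.928 kWh
= 116.928 × 3.6 MJ = 420.9 MJ

420.9 MJ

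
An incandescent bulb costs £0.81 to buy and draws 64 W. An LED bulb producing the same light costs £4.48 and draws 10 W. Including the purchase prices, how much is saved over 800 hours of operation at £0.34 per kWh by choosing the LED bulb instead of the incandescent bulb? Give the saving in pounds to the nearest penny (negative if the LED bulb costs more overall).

£11.02

incandescent bulb: £0.81 + (64/1000) kW × 800 h × £0.34 = £0.81 + £17.408 = £18.218
LED bulb: £4.48 + (10/1000) kW × 800 h × £0.34 = £4.48 + £2.72 = £7.2
Saving = £18.218 − £7.2 = £11.018 → £11.02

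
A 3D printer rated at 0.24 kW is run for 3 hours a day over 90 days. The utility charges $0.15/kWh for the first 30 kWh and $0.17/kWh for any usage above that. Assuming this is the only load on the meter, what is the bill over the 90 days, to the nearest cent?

$10.42

Runtime = 3 h/day × 90 days = 270 h
Energy = 0.24 kW × 270 h = 64.8 kWh
Tier 1 (0–30 kWh): 30 × $0.15 = $4.5
Above 30 kWh: 34.8 × $0.17 = $5.916
Bill = $10.42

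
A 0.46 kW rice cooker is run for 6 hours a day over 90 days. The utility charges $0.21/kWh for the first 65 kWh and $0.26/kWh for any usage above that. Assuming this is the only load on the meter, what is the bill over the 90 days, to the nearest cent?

Runtime = 6 h/day × 90 days = 540 h
Energy = 0.46 kW × 540 h = 248.4 kWh
Tier 1 (0–65 kWh): 65 × $0.21 = $13.65
Above 65 kWh: 183.4 × $0.26 = $47.684
Bill = $61.33

$61.33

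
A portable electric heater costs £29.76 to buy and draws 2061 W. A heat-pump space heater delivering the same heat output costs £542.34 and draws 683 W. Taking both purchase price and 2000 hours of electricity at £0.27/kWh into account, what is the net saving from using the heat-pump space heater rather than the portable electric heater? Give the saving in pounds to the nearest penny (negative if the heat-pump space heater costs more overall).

£231.54

portable electric heater: £29.76 + (2061/1000) kW × 2000 h × £0.27 = £29.76 + £1112.94 = £1142.7
heat-pump space heater: £542.34 + (683/1000) kW × 2000 h × £0.27 = £542.34 + £368.82 = £911.16
Saving = £1142.7 − £911.16 = £231.54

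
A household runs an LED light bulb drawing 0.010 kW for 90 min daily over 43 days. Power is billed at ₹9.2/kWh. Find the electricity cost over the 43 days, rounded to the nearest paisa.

Runtime = 90 min × 43 = 3870 min = 64.5 h
Energy = 0.01 kW × 64.5 h = 0.645 kWh
Cost = 0.645 kWh × ₹9.2/kWh = ₹5.93

₹5.93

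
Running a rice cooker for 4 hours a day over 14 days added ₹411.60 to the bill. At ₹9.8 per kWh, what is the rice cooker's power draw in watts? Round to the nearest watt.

750 W

Energy = ₹411.60 ÷ ₹9.8/kWh = 42 kWh
Runtime = 4 h/day × 14 days = 56 h
Power = 42 kWh ÷ 56 h = 0.75 kW = 750 W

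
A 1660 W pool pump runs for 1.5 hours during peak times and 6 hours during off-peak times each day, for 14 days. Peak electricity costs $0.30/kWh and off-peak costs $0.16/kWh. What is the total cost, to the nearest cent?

Peak energy = 1.66 kW × 1.5 h × 14 = 34.86 kWh
Off-peak energy = 1.66 kW × 6 h × 14 = 139.44 kWh
Cost = 34.86 × $0.30 + 139.44 × $0.16 = $10.458 + $22.3104 = $32.77

$32.77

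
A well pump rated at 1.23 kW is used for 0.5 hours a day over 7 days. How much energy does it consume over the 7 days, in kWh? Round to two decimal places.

4.31 kWh

Runtime = 0.5 h/day × 7 days = 3.5 h
Energy = 1.23 kW × 3.5 h = 4.305 kWh ≈ 4.31 kWh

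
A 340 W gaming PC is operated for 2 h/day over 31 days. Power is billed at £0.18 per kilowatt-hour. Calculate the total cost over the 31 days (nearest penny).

Runtime = 2 h/day × 31 days = 62 h
Energy = 0.34 kW × 62 h = 21.08 kWh
Cost = 21.08 kWh × £0.18/kWh = £3.79

£3.79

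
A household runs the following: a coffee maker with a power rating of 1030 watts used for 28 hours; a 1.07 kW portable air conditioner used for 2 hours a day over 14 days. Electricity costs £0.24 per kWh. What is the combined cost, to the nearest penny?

£14.11

coffee maker: 1.03 kW × 28 h = 28.84 kWh
portable air conditioner: Runtime = 2 h/day × 14 days = 28 h
portable air conditioner: 1.07 kW × 28 h = 29.96 kWh
Total energy = 58.8 kWh
Cost = 58.8 × £0.24 = £14.11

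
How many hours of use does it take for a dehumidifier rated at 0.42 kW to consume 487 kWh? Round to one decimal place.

Hours = 487 kWh ÷ 0.42 kW = 1159.5 h

1159.5 h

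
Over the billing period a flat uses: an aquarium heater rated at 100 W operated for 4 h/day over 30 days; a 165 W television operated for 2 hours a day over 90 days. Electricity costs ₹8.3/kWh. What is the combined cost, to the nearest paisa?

₹346.11

aquarium heater: Runtime = 4 h/day × 30 days = 120 h
aquarium heater: 0.1 kW × 120 h = 12 kWh
television: Runtime = 2 h/day × 90 days = 180 h
television: 0.165 kW × 180 h = 29.7 kWh
Total energy = 41.7 kWh
Cost = 41.7 × ₹8.3 = ₹346.11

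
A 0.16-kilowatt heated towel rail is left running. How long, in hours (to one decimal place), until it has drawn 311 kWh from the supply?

1943.8 h

Hours = 311 kWh ÷ 0.16 kW = 1943.8 h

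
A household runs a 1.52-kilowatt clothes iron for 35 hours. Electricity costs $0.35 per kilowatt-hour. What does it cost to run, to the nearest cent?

Energy = 1.52 kW × 35 h = 53.2 kWh
Cost = 53.2 kWh × $0.35/kWh = $18.62

$18.62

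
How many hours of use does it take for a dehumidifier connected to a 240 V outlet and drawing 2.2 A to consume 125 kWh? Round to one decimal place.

236.7 h

Power = 2.2 A × 240 V = 528 W = 0.528 kW
Hours = 125 kWh ÷ 0.528 kW = 236.7 h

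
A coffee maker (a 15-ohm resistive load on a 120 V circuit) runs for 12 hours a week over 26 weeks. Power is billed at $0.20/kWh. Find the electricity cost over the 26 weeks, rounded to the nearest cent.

$59.90

Power = V²/R = 120²/15 = 960 W = 0.96 kW
Runtime = 12 h/week × 26 weeks = 312 h
Energy = 0.96 kW × 312 h = 299.52 kWh
Cost = 299.52 kWh × $0.20/kWh = $59.90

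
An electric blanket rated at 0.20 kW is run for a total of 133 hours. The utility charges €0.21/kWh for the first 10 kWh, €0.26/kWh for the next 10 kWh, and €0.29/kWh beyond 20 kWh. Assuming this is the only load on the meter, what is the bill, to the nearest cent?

€6.61

Energy = 0.2 kW × 133 h = 26.6 kWh
Tier 1 (0–10 kWh): 10 × €0.21 = €2.1
Tier 2 (10–20 kWh): 10 × €0.26 = €2.6
Above 20 kWh: 6.6 × €0.29 = €1.914
Bill = €6.61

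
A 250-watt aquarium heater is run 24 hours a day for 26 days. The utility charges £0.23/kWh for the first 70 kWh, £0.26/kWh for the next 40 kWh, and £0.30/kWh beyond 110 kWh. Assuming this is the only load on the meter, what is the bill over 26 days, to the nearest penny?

Runtime = 24 h × 26 = 624 h
Energy = 0.25 kW × 624 h = 156 kWh
Tier 1 (0–70 kWh): 70 × £0.23 = £16.1
Tier 2 (70–110 kWh): 40 × £0.26 = £10.4
Above 110 kWh: 46 × £0.30 = £13.8
Bill = £40.30

£40.30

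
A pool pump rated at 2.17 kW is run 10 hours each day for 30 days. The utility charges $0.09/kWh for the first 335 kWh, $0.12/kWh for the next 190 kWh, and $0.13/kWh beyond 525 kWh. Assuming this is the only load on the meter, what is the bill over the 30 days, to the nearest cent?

$69.33

Runtime = 10 h/day × 30 days = 300 h
Energy = 2.17 kW × 300 h = 651 kWh
Tier 1 (0–335 kWh): 335 × $0.09 = $30.15
Tier 2 (335–525 kWh): 190 × $0.12 = $22.8
Above 525 kWh: 126 × $0.13 = $16.38
Bill = $69.33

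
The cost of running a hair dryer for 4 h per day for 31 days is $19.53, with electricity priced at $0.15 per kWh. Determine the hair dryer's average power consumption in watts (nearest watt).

Energy = $19.53 ÷ $0.15/kWh = 130.2 kWh
Runtime = 4 h/day × 31 days = 124 h
Power = 130.2 kWh ÷ 124 h = 1.05 kW = 1050 W

1050 W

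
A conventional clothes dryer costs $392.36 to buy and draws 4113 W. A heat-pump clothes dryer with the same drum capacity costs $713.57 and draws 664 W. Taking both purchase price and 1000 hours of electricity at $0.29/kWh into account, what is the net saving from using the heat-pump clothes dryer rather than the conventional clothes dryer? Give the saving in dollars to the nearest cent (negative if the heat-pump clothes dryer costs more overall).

conventional clothes dryer: $392.36 + (4113/1000) kW × 1000 h × $0.29 = $392.36 + $1192.77 = $1585.13
heat-pump clothes dryer: $713.57 + (664/1000) kW × 1000 h × $0.29 = $713.57 + $192.56 = $906.13
Saving = $1585.13 − $906.13 = $679

$679.00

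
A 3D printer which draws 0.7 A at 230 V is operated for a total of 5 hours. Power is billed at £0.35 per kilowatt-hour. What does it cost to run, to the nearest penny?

Power = 0.7 A × 230 V = 161 W = 0.161 kW
Energy = 0.161 kW × 5 h = 0.805 kWh
Cost = 0.805 kWh × £0.35/kWh = £0.28

£0.28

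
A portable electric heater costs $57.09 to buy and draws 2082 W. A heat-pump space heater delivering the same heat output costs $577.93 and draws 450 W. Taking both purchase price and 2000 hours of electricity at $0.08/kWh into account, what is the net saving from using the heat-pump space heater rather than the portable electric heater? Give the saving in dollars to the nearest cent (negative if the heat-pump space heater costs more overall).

portable electric heater: $57.09 + (2082/1000) kW × 2000 h × $0.08 = $57.09 + $333.12 = $390.21
heat-pump space heater: $577.93 + (450/1000) kW × 2000 h × $0.08 = $577.93 + $72 = $649.93
Saving = $390.21 − $649.93 = −$259.72

-$259.72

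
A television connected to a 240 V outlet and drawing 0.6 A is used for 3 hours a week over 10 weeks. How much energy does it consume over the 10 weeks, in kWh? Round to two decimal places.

4.32 kWh

Power = 0.6 A × 240 V = 144 W = 0.144 kW
Runtime = 3 h/week × 10 weeks = 30 h
Energy = 0.144 kW × 30 h = 4.32 kWh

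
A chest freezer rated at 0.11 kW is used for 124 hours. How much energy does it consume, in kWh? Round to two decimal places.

Energy = 0.11 kW × 124 h = 13.64 kWh

13.64 kWh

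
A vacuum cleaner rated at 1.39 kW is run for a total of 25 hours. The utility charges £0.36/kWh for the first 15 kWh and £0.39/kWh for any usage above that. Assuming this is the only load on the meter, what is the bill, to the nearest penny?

£13.10

Energy = 1.39 kW × 25 h = 34.75 kWh
Tier 1 (0–15 kWh): 15 × £0.36 = £5.4
Above 15 kWh: 19.75 × £0.39 = £7.7025
Bill = £13.10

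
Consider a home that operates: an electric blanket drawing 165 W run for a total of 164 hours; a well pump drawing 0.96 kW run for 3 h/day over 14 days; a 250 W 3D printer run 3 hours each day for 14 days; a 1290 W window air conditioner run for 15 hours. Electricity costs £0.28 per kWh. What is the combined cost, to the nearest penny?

electric blanket: 0.165 kW × 164 h = 27.06 kWh
well pump: Runtime = 3 h/day × 14 days = 42 h
well pump: 0.96 kW × 42 h = 40.32 kWh
3D printer: Runtime = 3 h/day × 14 days = 42 h
3D printer: 0.25 kW × 42 h = 10.5 kWh
window air conditioner: 1.29 kW × 15 h = 19.35 kWh
Total energy = 97.23 kWh
Cost = 97.23 × £0.28 = £27.22

£27.22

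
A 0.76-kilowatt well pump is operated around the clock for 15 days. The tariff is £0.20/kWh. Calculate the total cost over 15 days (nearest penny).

Runtime = 24 h × 15 = 360 h
Energy = 0.76 kW × 360 h = 273.6 kWh
Cost = 273.6 kWh × £0.20/kWh = £54.72

£54.72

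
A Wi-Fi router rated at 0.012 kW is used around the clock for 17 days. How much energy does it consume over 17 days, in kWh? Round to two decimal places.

4.90 kWh

Runtime = 24 h × 17 = 408 h
Energy = 0.012 kW × 408 h = 4.896 kWh ≈ 4.90 kWh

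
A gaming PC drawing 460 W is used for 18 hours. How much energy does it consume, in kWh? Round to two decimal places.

8.28 kWh

Energy = 0.46 kW × 18 h = 8.28 kWh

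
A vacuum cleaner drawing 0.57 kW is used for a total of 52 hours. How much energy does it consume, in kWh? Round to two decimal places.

Energy = 0.57 kW × 52 h = 29.64 kWh

29.64 kWh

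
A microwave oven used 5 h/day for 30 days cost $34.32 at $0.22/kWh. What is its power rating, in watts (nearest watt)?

Energy = $34.32 ÷ $0.22/kWh = 156 kWh
Runtime = 5 h/day × 30 days = 150 h
Power = 156 kWh ÷ 150 h = 1.04 kW = 1040 W

1040 W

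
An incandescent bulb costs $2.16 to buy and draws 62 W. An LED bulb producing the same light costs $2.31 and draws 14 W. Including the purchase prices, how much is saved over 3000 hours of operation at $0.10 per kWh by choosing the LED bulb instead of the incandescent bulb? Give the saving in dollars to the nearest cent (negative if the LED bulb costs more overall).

$14.25

incandescent bulb: $2.16 + (62/1000) kW × 3000 h × $0.10 = $2.16 + $18.6 = $20.76
LED bulb: $2.31 + (14/1000) kW × 3000 h × $0.10 = $2.31 + $4.2 = $6.51
Saving = $20.76 − $6.51 = $14.25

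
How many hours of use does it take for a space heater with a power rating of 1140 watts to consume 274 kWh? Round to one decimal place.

Hours = 274 kWh ÷ 1.14 kW = 240.4 h

240.4 h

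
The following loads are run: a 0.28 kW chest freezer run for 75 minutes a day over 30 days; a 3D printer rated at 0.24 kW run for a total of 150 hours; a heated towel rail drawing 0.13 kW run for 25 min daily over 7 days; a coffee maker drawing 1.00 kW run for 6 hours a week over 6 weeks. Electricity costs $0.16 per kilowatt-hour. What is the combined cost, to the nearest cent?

chest freezer: Runtime = 75 min × 30 = 2250 min = 37.5 h
chest freezer: 0.28 kW × 37.5 h = 10.5 kWh
3D printer: 0.24 kW × 150 h = 36 kWh
heated towel rail: Runtime = 25 min × 7 = 175 min = 2.916666… h
heated towel rail: 0.13 kW × 2.916666… h = 0.379166… kWh
coffee maker: Runtime = 6 h/week × 6 weeks = 36 h
coffee maker: 1 kW × 36 h = 36 kWh
Total energy = 82.879166… kWh
Cost = 82.879166… × $0.16 = $13.26

$13.26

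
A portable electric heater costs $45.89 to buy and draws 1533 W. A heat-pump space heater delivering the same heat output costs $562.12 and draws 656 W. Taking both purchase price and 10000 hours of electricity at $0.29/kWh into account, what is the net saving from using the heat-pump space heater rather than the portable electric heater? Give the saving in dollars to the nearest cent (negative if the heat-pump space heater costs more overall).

portable electric heater: $45.89 + (1533/1000) kW × 10000 h × $0.29 = $45.89 + $4445.7 = $4491.59
heat-pump space heater: $562.12 + (656/1000) kW × 10000 h × $0.29 = $562.12 + $1902.4 = $2464.52
Saving = $4491.59 − $2464.52 = $2027.07

$2027.07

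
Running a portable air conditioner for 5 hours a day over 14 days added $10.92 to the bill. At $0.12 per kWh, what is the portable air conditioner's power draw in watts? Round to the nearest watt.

1300 W

Energy = $10.92 ÷ $0.12/kWh = 91 kWh
Runtime = 5 h/day × 14 days = 70 h
Power = 91 kWh ÷ 70 h = 1.3 kW = 1300 W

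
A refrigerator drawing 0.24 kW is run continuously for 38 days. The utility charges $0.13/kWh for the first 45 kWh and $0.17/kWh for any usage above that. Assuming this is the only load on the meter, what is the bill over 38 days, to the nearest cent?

$35.41

Runtime = 24 h × 38 = 912 h
Energy = 0.24 kW × 912 h = 218.88 kWh
Tier 1 (0–45 kWh): 45 × $0.13 = $5.85
Above 45 kWh: 173.88 × $0.17 = $29.5596
Bill = $35.41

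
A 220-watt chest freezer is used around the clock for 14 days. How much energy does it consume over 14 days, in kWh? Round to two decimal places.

73.92 kWh

Runtime = 24 h × 14 = 336 h
Energy = 0.22 kW × 336 h = 73.92 kWh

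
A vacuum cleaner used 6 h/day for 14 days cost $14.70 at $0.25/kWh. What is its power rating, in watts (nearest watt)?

Energy = $14.70 ÷ $0.25/kWh = 58.8 kWh
Runtime = 6 h/day × 14 days = 84 h
Power = 58.8 kWh ÷ 84 h = 0.7 kW = 700 W

700 W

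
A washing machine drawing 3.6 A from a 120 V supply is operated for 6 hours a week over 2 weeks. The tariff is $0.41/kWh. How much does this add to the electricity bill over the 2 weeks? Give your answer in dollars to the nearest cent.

Power = 3.6 A × 120 V = 432 W = 0.432 kW
Runtime = 6 h/week × 2 weeks = 12 h
Energy = 0.432 kW × 12 h = 5.184 kWh
Cost = 5.184 kWh × $0.41/kWh = $2.13

$2.13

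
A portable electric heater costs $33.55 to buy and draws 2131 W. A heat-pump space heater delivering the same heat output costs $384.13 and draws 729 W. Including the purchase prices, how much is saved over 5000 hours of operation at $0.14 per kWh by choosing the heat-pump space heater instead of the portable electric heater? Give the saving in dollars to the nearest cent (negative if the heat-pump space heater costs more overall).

portable electric heater: $33.55 + (2131/1000) kW × 5000 h × $0.14 = $33.55 + $1491.7 = $1525.25
heat-pump space heater: $384.13 + (729/1000) kW × 5000 h × $0.14 = $384.13 + $510.3 = $894.43
Saving = $1525.25 − $894.43 = $630.82

$630.82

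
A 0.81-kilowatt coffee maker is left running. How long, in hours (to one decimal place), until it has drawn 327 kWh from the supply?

Hours = 327 kWh ÷ 0.81 kW = 403.7 h

403.7 h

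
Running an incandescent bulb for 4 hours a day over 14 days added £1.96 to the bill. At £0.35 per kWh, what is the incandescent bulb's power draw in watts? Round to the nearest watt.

100 W

Energy = £1.96 ÷ £0.35/kWh = 5.6 kWh
Runtime = 4 h/day × 14 days = 56 h
Power = 5.6 kWh ÷ 56 h = 0.1 kW = 100 W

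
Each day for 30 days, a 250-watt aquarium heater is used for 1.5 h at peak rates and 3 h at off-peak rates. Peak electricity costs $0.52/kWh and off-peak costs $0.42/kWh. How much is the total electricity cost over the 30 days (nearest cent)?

Peak energy = 0.25 kW × 1.5 h × 30 = 11.25 kWh
Off-peak energy = 0.25 kW × 3 h × 30 = 22.5 kWh
Cost = 11.25 × $0.52 + 22.5 × $0.42 = $5.85 + $9.45 = $15.30

$15.30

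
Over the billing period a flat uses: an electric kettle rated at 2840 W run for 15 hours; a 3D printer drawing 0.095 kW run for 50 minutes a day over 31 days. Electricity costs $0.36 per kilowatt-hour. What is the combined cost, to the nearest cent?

electric kettle: 2.84 kW × 15 h = 42.6 kWh
3D printer: Runtime = 50 min × 31 = 1550 min = 25.833333… h
3D printer: 0.095 kW × 25.833333… h = 2.454166… kWh
Total energy = 45.054166… kWh
Cost = 45.054166… × $0.36 = $16.22

$16.22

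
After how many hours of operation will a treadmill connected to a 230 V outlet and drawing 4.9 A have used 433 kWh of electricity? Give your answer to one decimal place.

Power = 4.9 A × 230 V = 1127 W = 1.127 kW
Hours = 433 kWh ÷ 1.127 kW = 384.2 h

384.2 h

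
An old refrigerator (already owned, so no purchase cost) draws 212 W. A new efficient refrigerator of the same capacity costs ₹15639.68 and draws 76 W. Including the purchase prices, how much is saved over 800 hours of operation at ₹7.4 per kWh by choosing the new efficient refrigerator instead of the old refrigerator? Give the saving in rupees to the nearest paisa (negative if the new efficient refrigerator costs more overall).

old refrigerator: ₹0.00 + (212/1000) kW × 800 h × ₹7.4 = ₹0.00 + ₹1255.04 = ₹1255.04
new efficient refrigerator: ₹15639.68 + (76/1000) kW × 800 h × ₹7.4 = ₹15639.68 + ₹449.92 = ₹16089.6
Saving = ₹1255.04 − ₹16089.6 = −₹14834.56

-₹14834.56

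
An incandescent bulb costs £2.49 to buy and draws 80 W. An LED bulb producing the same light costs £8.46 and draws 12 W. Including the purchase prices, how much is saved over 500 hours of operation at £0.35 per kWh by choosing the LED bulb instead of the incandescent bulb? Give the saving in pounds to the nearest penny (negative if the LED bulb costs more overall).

£5.93

incandescent bulb: £2.49 + (80/1000) kW × 500 h × £0.35 = £2.49 + £14 = £16.49
LED bulb: £8.46 + (12/1000) kW × 500 h × £0.35 = £8.46 + £2.1 = £10.56
Saving = £16.49 − £10.56 = £5.93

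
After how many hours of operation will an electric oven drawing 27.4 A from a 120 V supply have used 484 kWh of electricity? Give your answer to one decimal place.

147.2 h

Power = 27.4 A × 120 V = 3288 W = 3.288 kW
Hours = 484 kWh ÷ 3.288 kW = 147.2 h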